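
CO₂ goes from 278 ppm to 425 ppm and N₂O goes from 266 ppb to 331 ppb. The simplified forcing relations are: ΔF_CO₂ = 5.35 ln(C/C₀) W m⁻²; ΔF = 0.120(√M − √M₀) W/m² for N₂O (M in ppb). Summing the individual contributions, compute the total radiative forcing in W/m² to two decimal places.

CO₂: 5.35 × ln(425/278) = 5.35 × ln(1.52878) = 5.35 × 0.42447 = 2.2709 W/m².
N₂O: 0.120 × (√331 − √266) = 0.120 × (18.1934 − 16.3095) = 0.120 × 1.8839 = 0.2261 W/m².
Total ΔF = 2.2709 + 0.2261 = 2.4970 W/m².

ΔF = 2.50 W/m²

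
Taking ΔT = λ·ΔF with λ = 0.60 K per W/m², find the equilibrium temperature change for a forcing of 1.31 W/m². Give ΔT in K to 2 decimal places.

ΔT = λ ΔF = 0.60 × 1.31 = 0.7860 K.

ΔT = 0.79 K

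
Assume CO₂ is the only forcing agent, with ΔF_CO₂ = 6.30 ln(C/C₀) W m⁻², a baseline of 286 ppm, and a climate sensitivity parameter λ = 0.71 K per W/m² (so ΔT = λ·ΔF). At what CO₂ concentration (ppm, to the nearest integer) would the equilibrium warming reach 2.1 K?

Required forcing: ΔF = ΔT/λ = 2.1/0.71 = 2.9577 W/m².
Then ln(C/286) = ΔF/6.30 = 2.9577/6.30 = 0.46948.
So C = 286 × e^0.46948 = 286 × 1.59916 = 457.36 ppm.

C ≈ 457 ppm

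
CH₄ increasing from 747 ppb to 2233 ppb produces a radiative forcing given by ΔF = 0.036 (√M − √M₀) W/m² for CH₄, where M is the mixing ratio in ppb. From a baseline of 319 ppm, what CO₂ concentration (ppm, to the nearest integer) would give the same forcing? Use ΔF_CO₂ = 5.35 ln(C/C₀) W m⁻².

C ≈ 365 ppm

CH₄ forcing: 0.036 × (√2233 − √747) = 0.036 × (47.2546 − 27.3313) = 0.036 × 19.9233 = 0.71724 W/m².
Set 5.35 ln(C/319) = 0.71724: ln(C/319) = 0.71724/5.35 = 0.13406, so C = 319 × e^0.13406 = 319 × 1.14346 = 364.76 ppm.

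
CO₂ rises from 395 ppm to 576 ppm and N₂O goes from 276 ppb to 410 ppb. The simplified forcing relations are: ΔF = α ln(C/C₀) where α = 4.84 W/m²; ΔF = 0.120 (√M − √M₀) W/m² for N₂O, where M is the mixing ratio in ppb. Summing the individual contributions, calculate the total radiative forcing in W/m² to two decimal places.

CO₂: 4.84 × ln(576/395) = 4.84 × ln(1.45823) = 4.84 × 0.37722 = 1.8257 W/m².
N₂O: 0.120 × (√410 − √276) = 0.120 × (20.2485 − 16.6132) = 0.120 × 3.6353 = 0.4362 W/m².
Total ΔF = 1.8257 + 0.4362 = 2.2619 W/m².

ΔF = 2.26 W/m²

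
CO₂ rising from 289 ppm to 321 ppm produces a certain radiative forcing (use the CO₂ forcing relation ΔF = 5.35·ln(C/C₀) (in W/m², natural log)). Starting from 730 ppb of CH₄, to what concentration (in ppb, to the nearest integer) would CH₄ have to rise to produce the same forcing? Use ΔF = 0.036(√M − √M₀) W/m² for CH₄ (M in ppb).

M ≈ 1817 ppb

CO₂ forcing: 5.35 × ln(321/289) = 5.35 × 0.105014 = 0.56182 W/m².
Set 0.036(√M − √730) = 0.56182: √M = 0.56182/0.036 + √730 = 15.6061 + 27.0185 = 42.6246.
M = (42.6246)² = 1816.86 ppb.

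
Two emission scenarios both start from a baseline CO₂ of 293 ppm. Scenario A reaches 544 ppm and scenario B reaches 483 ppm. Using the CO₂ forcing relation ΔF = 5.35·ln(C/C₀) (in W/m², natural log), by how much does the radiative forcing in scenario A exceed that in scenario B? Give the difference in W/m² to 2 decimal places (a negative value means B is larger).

ΔF_A − ΔF_B = 0.64 W/m²

ΔF_A = 5.35 ln(544/293) = 5.35 × 0.61878 = 3.3105 W/m².
ΔF_B = 5.35 ln(483/293) = 5.35 × 0.49984 = 2.6741 W/m².
Difference: 3.3105 − 2.6741 = 0.6364 W/m².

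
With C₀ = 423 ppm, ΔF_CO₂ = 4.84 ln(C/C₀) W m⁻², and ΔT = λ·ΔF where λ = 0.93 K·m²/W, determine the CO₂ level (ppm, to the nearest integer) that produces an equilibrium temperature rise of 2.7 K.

C ≈ 771 ppm

Required forcing: ΔF = ΔT/λ = 2.7/0.93 = 2.9032 W/m².
Then ln(C/423) = ΔF/4.84 = 2.9032/4.84 = 0.59983.
So C = 423 × e^0.59983 = 423 × 1.82181 = 770.63 ppm.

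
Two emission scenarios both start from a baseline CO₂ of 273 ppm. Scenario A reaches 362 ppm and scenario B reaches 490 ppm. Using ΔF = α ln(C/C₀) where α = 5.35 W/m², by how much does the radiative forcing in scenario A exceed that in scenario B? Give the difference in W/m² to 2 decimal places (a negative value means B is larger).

ΔF_A = 5.35 ln(362/273) = 5.35 × 0.28217 = 1.5096 W/m².
ΔF_B = 5.35 ln(490/273) = 5.35 × 0.58493 = 3.1294 W/m².
Difference: 1.5096 − 3.1294 = -1.6198 W/m².

ΔF_A − ΔF_B = -1.62 W/m²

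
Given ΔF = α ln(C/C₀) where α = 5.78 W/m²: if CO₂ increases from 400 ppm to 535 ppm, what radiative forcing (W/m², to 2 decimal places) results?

ΔF = 1.68 W/m²

CO₂ absorption bands are partially saturated, so forcing scales with the logarithm of the concentration ratio.
CO₂: 5.78 × ln(535/400) = 5.78 × ln(1.33750) = 5.78 × 0.29080 = 1.6808 W/m².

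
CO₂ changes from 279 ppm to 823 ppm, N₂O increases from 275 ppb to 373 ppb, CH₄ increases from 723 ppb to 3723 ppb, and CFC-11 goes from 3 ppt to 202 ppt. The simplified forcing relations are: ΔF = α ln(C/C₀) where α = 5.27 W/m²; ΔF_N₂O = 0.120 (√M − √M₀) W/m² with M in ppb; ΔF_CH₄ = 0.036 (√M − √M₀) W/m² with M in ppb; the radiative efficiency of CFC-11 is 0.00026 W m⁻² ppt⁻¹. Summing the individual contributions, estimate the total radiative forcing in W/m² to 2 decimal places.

CO₂: 5.27 × ln(823/279) = 5.27 × ln(2.94982) = 5.27 × 1.08174 = 5.7008 W/m².
N₂O: 0.120 × (√373 − √275) = 0.120 × (19.3132 − 16.5831) = 0.120 × 2.7301 = 0.3276 W/m².
CH₄: 0.036 × (√3723 − √723) = 0.036 × (61.0164 − 26.8887) = 0.036 × 34.1277 = 1.2286 W/m².
CFC-11: ΔF = 0.00026 × (202 − 3) = 0.00026 × 199 = 0.0517 W/m².
Total ΔF = 5.7008 + 0.3276 + 1.2286 + 0.0517 = 7.3087 W/m².

ΔF = 7.31 W/m²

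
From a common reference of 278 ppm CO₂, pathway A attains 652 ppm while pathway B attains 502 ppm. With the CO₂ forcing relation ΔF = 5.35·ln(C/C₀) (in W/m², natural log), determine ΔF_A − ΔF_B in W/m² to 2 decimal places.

ΔF_A = 5.35 ln(652/278) = 5.35 × 0.85242 = 4.5604 W/m².
ΔF_B = 5.35 ln(502/278) = 5.35 × 0.59098 = 3.1617 W/m².
Difference: 4.5604 − 3.1617 = 1.3987 W/m².
(Equivalently, ΔF_A − ΔF_B = 5.35 ln(652/502) = 5.35 × 0.26144 = 1.3987 W/m².)

ΔF_A − ΔF_B = 1.40 W/m²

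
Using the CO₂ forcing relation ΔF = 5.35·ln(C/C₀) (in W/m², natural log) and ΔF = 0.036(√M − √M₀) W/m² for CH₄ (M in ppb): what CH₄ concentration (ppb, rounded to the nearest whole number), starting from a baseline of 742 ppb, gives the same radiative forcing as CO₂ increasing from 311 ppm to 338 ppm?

CO₂ forcing: 5.35 × ln(338/311) = 5.35 × 0.083253 = 0.44540 W/m².
Set 0.036(√M − √742) = 0.44540: √M = 0.44540/0.036 + √742 = 12.3722 + 27.2397 = 39.6119.
M = (39.6119)² = 1569.10 ppb.

M ≈ 1569 ppb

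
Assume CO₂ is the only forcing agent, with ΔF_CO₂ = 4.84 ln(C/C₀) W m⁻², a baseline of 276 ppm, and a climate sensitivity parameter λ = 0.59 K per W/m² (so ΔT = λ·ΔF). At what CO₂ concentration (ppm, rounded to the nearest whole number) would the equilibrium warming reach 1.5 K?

C ≈ 467 ppm

Required forcing: ΔF = ΔT/λ = 1.5/0.59 = 2.5424 W/m².
Then ln(C/276) = ΔF/4.84 = 2.5424/4.84 = 0.52529.
So C = 276 × e^0.52529 = 276 × 1.69095 = 466.70 ppm.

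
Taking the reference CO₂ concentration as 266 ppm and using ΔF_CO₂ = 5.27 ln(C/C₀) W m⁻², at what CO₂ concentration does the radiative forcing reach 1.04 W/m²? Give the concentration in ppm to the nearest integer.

Set 5.27 ln(C/266) = 1.04, so ln(C/266) = 1.04/5.27 = 0.19734.
Then C/266 = e^0.19734 = 1.21816, giving C = 266 × 1.21816 = 324.03 ppm.

C ≈ 324 ppm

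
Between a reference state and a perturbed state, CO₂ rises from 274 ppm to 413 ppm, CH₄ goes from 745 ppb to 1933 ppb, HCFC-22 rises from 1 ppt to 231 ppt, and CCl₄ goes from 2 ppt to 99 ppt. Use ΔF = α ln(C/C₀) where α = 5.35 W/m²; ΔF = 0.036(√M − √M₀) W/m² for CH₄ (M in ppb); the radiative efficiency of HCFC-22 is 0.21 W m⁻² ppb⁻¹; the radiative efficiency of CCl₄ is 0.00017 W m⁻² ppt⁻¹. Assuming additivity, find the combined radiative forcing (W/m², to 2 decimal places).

ΔF = 2.86 W/m²

CO₂: 5.35 × ln(413/274) = 5.35 × ln(1.50730) = 5.35 × 0.41032 = 2.1952 W/m².
CH₄: 0.036 × (√1933 − √745) = 0.036 × (43.9659 − 27.2947) = 0.036 × 16.6712 = 0.6002 W/m².
HCFC-22: Δ = 231 − 1 = 230 ppt = 0.230 ppb; ΔF = 0.21 × 0.230 = 0.0483 W/m².
CCl₄: ΔF = 0.00017 × (99 − 2) = 0.00017 × 97 = 0.0165 W/m².
Total ΔF = 2.1952 + 0.6002 + 0.0483 + 0.0165 = 2.8602 W/m².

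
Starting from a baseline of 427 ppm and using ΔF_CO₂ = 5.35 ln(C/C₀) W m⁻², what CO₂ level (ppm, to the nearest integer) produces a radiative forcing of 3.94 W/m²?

Set 5.35 ln(C/427) = 3.94, so ln(C/427) = 3.94/5.35 = 0.73645.
Then C/427 = e^0.73645 = 2.08851, giving C = 427 × 2.08851 = 891.79 ppm.

C ≈ 892 ppm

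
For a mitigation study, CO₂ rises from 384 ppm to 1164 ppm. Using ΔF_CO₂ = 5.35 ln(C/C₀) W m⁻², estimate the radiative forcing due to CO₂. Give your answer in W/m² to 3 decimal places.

ΔF = 5.933 W/m²

CO₂ absorption bands are partially saturated, so forcing scales with the logarithm of the concentration ratio.
CO₂: 5.35 × ln(1164/384) = 5.35 × ln(3.03125) = 5.35 × 1.10898 = 5.9330 W/m².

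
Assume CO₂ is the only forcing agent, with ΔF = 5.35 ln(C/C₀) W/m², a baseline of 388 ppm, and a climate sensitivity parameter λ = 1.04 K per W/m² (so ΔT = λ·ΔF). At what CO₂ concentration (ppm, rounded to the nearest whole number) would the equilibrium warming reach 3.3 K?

Required forcing: ΔF = ΔT/λ = 3.3/1.04 = 3.1731 W/m².
Then ln(C/388) = ΔF/5.35 = 3.1731/5.35 = 0.59310.
So C = 388 × e^0.59310 = 388 × 1.80959 = 702.12 ppm.

C ≈ 702 ppm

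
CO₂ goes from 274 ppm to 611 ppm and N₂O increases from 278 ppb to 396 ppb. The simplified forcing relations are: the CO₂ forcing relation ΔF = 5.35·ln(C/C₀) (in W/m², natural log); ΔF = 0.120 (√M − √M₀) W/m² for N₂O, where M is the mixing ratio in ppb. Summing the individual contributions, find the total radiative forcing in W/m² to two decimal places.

CO₂: 5.35 × ln(611/274) = 5.35 × ln(2.22993) = 5.35 × 0.80197 = 4.2905 W/m².
N₂O: 0.120 × (√396 − √278) = 0.120 × (19.8997 − 16.6733) = 0.120 × 3.2264 = 0.3872 W/m².
Total ΔF = 4.2905 + 0.3872 = 4.6777 W/m².

ΔF = 4.68 W/m²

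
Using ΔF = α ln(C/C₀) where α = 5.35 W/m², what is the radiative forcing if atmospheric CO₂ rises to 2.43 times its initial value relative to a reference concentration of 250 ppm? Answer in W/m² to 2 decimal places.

Because the forcing depends only on the ratio C/C₀, the initial concentration does not enter.
ΔF = 5.35 × ln(2.43) = 5.35 × 0.88789 = 4.7502 W/m².

ΔF = 4.75 W/m²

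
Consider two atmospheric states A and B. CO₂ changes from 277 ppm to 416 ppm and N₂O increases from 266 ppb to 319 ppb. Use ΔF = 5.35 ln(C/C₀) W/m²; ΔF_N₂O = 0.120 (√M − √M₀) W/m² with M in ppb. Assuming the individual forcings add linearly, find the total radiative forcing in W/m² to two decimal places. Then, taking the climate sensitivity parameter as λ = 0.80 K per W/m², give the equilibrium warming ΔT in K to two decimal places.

CO₂: 5.35 × ln(416/277) = 5.35 × ln(1.50181) = 5.35 × 0.40667 = 2.1757 W/m².
N₂O: 0.120 × (√319 − √266) = 0.120 × (17.8606 − 16.3095) = 0.120 × 1.5511 = 0.1861 W/m².
Total ΔF = 2.1757 + 0.1861 = 2.3618 W/m².
ΔT = λ ΔF = 0.80 × 2.36 = 1.8880 K.

ΔF = 2.36 W/m²; ΔT = 1.89 K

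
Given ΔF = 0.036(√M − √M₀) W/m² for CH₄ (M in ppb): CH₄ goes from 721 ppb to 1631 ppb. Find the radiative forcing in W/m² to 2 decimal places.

CH₄: 0.036 × (√1631 − √721) = 0.036 × (40.3856 − 26.8514) = 0.036 × 13.5342 = 0.4872 W/m².

ΔF = 0.49 W/m²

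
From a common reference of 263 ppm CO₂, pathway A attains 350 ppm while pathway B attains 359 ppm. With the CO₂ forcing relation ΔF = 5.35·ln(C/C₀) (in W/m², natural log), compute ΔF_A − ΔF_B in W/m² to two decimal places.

ΔF_A − ΔF_B = -0.14 W/m²

ΔF_A = 5.35 ln(350/263) = 5.35 × 0.28578 = 1.5289 W/m².
ΔF_B = 5.35 ln(359/263) = 5.35 × 0.31117 = 1.6648 W/m².
Difference: 1.5289 − 1.6648 = -0.1359 W/m².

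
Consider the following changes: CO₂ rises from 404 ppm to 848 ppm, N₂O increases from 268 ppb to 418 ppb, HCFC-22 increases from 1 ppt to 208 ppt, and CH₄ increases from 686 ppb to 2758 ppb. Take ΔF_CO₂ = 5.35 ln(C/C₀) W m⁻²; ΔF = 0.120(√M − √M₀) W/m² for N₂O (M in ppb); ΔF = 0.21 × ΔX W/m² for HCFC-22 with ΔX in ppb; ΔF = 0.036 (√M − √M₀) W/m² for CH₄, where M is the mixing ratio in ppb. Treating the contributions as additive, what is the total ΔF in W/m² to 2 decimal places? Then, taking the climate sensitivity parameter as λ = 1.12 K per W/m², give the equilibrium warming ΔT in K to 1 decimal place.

CO₂: 5.35 × ln(848/404) = 5.35 × ln(2.09901) = 5.35 × 0.74147 = 3.9669 W/m².
N₂O: 0.120 × (√418 − √268) = 0.120 × (20.4450 − 16.3707) = 0.120 × 4.0743 = 0.4889 W/m².
HCFC-22: Δ = 208 − 1 = 207 ppt = 0.207 ppb; ΔF = 0.21 × 0.207 = 0.0435 W/m².
CH₄: 0.036 × (√2758 − √686) = 0.036 × (52.5167 − 26.1916) = 0.036 × 26.3251 = 0.9477 W/m².
Total ΔF = 3.9669 + 0.4889 + 0.0435 + 0.9477 = 5.4470 W/m².
ΔT = λ ΔF = 1.12 × 5.45 = 6.1040 K.

ΔF = 5.45 W/m²; ΔT = 6.1 K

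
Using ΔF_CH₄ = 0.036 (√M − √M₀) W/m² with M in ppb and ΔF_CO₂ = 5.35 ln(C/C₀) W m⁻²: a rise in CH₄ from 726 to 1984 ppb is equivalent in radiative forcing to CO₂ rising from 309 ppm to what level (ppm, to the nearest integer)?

CH₄ forcing: 0.036 × (√1984 − √726) = 0.036 × (44.5421 − 26.9444) = 0.036 × 17.5977 = 0.63352 W/m².
Set 5.35 ln(C/309) = 0.63352: ln(C/309) = 0.63352/5.35 = 0.11841, so C = 309 × e^0.11841 = 309 × 1.12571 = 347.84 ppm.

C ≈ 348 ppm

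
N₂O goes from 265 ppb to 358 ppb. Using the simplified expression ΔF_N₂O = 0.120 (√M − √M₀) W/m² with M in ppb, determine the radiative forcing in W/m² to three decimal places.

N₂O: 0.120 × (√358 − √265) = 0.120 × (18.9209 − 16.2788) = 0.120 × 2.6421 = 0.3171 W/m².

ΔF = 0.317 W/m²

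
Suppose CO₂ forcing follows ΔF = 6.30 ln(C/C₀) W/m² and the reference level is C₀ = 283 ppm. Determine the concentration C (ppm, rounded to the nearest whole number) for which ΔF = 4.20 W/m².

C ≈ 551 ppm

Set 6.30 ln(C/283) = 4.20, so ln(C/283) = 4.20/6.30 = 0.66667.
Then C/283 = e^0.66667 = 1.94774, giving C = 283 × 1.94774 = 551.21 ppm.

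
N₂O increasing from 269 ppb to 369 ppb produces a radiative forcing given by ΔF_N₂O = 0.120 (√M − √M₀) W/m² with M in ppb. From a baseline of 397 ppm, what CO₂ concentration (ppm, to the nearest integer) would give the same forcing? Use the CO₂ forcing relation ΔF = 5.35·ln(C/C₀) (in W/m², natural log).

N₂O forcing: 0.120 × (√369 − √269) = 0.120 × (19.2094 − 16.4012) = 0.120 × 2.8082 = 0.33698 W/m².
Set 5.35 ln(C/397) = 0.33698: ln(C/397) = 0.33698/5.35 = 0.06299, so C = 397 × e^0.06299 = 397 × 1.06502 = 422.81 ppm.

C ≈ 423 ppm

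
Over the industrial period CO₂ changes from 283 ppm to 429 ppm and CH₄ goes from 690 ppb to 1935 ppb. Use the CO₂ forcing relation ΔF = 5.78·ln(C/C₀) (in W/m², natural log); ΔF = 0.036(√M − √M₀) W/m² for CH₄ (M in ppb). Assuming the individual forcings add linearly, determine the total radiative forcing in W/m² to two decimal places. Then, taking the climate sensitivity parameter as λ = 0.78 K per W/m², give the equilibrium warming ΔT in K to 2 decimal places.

ΔF = 3.04 W/m²; ΔT = 2.37 K

CO₂: 5.78 × ln(429/283) = 5.78 × ln(1.51590) = 5.78 × 0.41601 = 2.4045 W/m².
CH₄: 0.036 × (√1935 − √690) = 0.036 × (43.9886 − 26.2679) = 0.036 × 17.7207 = 0.6379 W/m².
Total ΔF = 2.4045 + 0.6379 = 3.0424 W/m².
ΔT = λ ΔF = 0.78 × 3.04 = 2.3712 K.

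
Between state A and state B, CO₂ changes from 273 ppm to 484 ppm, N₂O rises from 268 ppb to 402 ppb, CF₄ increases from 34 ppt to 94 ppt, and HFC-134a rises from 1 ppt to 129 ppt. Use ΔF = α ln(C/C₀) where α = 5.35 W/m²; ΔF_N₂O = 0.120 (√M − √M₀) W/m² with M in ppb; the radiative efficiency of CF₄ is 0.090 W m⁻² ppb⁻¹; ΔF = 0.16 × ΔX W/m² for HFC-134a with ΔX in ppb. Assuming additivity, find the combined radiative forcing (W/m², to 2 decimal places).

ΔF = 3.53 W/m²

CO₂: 5.35 × ln(484/273) = 5.35 × ln(1.77289) = 5.35 × 0.57261 = 3.0635 W/m².
N₂O: 0.120 × (√402 − √268) = 0.120 × (20.0499 − 16.3707) = 0.120 × 3.6792 = 0.4415 W/m².
CF₄: Δ = 94 − 34 = 60 ppt = 0.060 ppb; ΔF = 0.090 × 0.060 = 0.0054 W/m².
HFC-134a: Δ = 129 − 1 = 128 ppt = 0.128 ppb; ΔF = 0.16 × 0.128 = 0.0205 W/m².
Total ΔF = 3.0635 + 0.4415 + 0.0054 + 0.0205 = 3.5309 W/m².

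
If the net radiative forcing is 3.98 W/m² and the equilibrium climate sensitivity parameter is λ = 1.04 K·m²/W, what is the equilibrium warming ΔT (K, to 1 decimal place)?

ΔT = λ ΔF = 1.04 × 3.98 = 4.1392 K.

ΔT = 4.1 K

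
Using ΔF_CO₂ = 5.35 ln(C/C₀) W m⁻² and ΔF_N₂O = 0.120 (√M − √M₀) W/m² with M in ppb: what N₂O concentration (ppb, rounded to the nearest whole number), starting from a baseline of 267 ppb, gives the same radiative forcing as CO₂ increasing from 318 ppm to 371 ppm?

CO₂ forcing: 5.35 × ln(371/318) = 5.35 × 0.154151 = 0.82471 W/m².
Set 0.120(√M − √267) = 0.82471: √M = 0.82471/0.120 + √267 = 6.8726 + 16.3401 = 23.2127.
M = (23.2127)² = 538.83 ppb.

M ≈ 539 ppb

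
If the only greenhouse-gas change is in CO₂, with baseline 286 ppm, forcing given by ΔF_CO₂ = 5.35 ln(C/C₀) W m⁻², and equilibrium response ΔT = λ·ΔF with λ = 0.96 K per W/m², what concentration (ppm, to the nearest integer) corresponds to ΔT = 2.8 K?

C ≈ 493 ppm

Required forcing: ΔF = ΔT/λ = 2.8/0.96 = 2.9167 W/m².
Then ln(C/286) = ΔF/5.35 = 2.9167/5.35 = 0.54518.
So C = 286 × e^0.54518 = 286 × 1.72492 = 493.33 ppm.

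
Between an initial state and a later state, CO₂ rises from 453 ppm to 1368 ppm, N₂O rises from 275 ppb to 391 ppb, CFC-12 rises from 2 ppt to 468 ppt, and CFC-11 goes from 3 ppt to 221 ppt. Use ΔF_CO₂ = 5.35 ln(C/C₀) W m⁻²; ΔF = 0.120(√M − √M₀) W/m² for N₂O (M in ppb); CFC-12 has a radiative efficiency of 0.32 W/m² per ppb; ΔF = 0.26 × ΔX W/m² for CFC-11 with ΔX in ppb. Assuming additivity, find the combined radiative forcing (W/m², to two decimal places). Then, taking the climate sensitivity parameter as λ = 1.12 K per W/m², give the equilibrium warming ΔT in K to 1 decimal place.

CO₂: 5.35 × ln(1368/453) = 5.35 × ln(3.01987) = 5.35 × 1.10521 = 5.9129 W/m².
N₂O: 0.120 × (√391 − √275) = 0.120 × (19.7737 − 16.5831) = 0.120 × 3.1906 = 0.3829 W/m².
CFC-12: Δ = 468 − 2 = 466 ppt = 0.466 ppb; ΔF = 0.32 × 0.466 = 0.1491 W/m².
CFC-11: Δ = 221 − 3 = 218 ppt = 0.218 ppb; ΔF = 0.26 × 0.218 = 0.0567 W/m².
Total ΔF = 5.9129 + 0.3829 + 0.1491 + 0.0567 = 6.5016 W/m².
ΔT = λ ΔF = 1.12 × 6.50 = 7.2800 K.

ΔF = 6.50 W/m²; ΔT = 7.3 K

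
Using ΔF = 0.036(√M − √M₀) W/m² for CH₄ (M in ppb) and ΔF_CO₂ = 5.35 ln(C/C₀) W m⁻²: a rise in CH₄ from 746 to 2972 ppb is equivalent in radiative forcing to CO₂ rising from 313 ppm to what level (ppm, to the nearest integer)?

C ≈ 376 ppm

CH₄ forcing: 0.036 × (√2972 − √746) = 0.036 × (54.5161 − 27.3130) = 0.036 × 27.2031 = 0.97931 W/m².
Set 5.35 ln(C/313) = 0.97931: ln(C/313) = 0.97931/5.35 = 0.18305, so C = 313 × e^0.18305 = 313 × 1.20087 = 375.87 ppm.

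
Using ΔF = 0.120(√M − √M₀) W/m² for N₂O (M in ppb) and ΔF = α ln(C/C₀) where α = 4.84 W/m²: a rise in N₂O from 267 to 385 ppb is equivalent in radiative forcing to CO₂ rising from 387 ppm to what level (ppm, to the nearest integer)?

N₂O forcing: 0.120 × (√385 − √267) = 0.120 × (19.6214 − 16.3401) = 0.120 × 3.2813 = 0.39376 W/m².
Set 4.84 ln(C/387) = 0.39376: ln(C/387) = 0.39376/4.84 = 0.08136, so C = 387 × e^0.08136 = 387 × 1.08476 = 419.80 ppm.

C ≈ 420 ppm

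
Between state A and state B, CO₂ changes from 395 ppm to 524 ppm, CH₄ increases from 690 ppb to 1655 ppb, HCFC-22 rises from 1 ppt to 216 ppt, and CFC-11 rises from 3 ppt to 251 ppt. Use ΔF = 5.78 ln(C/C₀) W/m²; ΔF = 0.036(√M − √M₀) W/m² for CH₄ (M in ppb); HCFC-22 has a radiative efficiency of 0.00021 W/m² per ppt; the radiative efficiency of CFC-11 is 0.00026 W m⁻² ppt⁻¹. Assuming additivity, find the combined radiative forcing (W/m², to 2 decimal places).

ΔF = 2.26 W/m²

CO₂: 5.78 × ln(524/395) = 5.78 × ln(1.32658) = 5.78 × 0.28260 = 1.6334 W/m².
CH₄: 0.036 × (√1655 − √690) = 0.036 × (40.6817 − 26.2679) = 0.036 × 14.4138 = 0.5189 W/m².
HCFC-22: ΔF = 0.00021 × (216 − 1) = 0.00021 × 215 = 0.0452 W/m².
CFC-11: ΔF = 0.00026 × (251 − 3) = 0.00026 × 248 = 0.0645 W/m².
Total ΔF = 1.6334 + 0.5189 + 0.0452 + 0.0645 = 2.2620 W/m².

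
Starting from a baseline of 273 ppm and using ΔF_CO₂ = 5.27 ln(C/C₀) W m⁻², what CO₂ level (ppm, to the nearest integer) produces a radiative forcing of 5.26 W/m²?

Set 5.27 ln(C/273) = 5.26, so ln(C/273) = 5.26/5.27 = 0.99810.
Then C/273 = e^0.99810 = 2.71312, giving C = 273 × 2.71312 = 740.68 ppm.

C ≈ 741 ppm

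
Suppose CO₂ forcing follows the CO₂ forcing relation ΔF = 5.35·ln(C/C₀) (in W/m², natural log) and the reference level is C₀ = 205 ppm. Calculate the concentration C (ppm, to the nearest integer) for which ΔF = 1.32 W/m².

Set 5.35 ln(C/205) = 1.32, so ln(C/205) = 1.32/5.35 = 0.24673.
Then C/205 = e^0.24673 = 1.27983, giving C = 205 × 1.27983 = 262.37 ppm.

C ≈ 262 ppm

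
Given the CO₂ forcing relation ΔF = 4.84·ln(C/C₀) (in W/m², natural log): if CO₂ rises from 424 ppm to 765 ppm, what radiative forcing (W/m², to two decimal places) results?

ΔF = 2.86 W/m²

CO₂: 4.84 × ln(765/424) = 4.84 × ln(1.80425) = 4.84 × 0.59014 = 2.8563 W/m².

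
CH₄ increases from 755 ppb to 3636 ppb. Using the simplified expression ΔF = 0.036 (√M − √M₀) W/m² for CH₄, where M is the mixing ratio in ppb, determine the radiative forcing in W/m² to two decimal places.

CH₄: 0.036 × (√3636 − √755) = 0.036 × (60.2993 − 27.4773) = 0.036 × 32.8220 = 1.1816 W/m².

ΔF = 1.18 W/m²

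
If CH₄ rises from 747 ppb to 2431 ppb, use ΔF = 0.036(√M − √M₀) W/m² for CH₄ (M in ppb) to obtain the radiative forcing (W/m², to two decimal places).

CH₄: 0.036 × (√2431 − √747) = 0.036 × (49.3052 − 27.3313) = 0.036 × 21.9739 = 0.7911 W/m².

ΔF = 0.79 W/m²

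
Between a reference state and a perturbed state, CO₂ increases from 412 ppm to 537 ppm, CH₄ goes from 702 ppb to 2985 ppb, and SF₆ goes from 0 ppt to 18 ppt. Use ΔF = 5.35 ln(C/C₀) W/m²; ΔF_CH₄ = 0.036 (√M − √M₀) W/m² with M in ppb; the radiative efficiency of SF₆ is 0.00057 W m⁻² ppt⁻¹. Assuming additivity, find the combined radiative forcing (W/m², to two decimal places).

ΔF = 2.44 W/m²

CO₂: 5.35 × ln(537/412) = 5.35 × ln(1.30340) = 5.35 × 0.26498 = 1.4176 W/m².
CH₄: 0.036 × (√2985 − √702) = 0.036 × (54.6352 − 26.4953) = 0.036 × 28.1399 = 1.0130 W/m².
SF₆: ΔF = 0.00057 × (18 − 0) = 0.00057 × 18 = 0.0103 W/m².
Total ΔF = 1.4176 + 1.0130 + 0.0103 = 2.4409 W/m².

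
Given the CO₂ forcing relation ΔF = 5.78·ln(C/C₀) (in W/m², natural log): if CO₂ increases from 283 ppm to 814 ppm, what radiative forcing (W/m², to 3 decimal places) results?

ΔF = 6.107 W/m²

CO₂ absorption bands are partially saturated, so forcing scales with the logarithm of the concentration ratio.
CO₂: 5.78 × ln(814/283) = 5.78 × ln(2.87633) = 5.78 × 1.05652 = 6.1067 W/m².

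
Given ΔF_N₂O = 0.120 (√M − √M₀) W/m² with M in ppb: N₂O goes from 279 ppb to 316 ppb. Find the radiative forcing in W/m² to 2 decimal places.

N₂O: 0.120 × (√316 − √279) = 0.120 × (17.7764 − 16.7033) = 0.120 × 1.0731 = 0.1288 W/m².

ΔF = 0.13 W/m²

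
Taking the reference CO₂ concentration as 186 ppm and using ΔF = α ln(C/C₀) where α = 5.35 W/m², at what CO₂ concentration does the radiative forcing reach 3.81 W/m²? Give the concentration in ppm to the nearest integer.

C ≈ 379 ppm

Set 5.35 ln(C/186) = 3.81, so ln(C/186) = 3.81/5.35 = 0.71215.
Then C/186 = e^0.71215 = 2.03837, giving C = 186 × 2.03837 = 379.14 ppm.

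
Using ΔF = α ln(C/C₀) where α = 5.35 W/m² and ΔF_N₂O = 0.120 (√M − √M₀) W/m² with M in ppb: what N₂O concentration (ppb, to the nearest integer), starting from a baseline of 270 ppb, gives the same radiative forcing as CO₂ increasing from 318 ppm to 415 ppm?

M ≈ 801 ppb

CO₂ forcing: 5.35 × ln(415/318) = 5.35 × 0.266227 = 1.42431 W/m².
Set 0.120(√M − √270) = 1.42431: √M = 1.42431/0.120 + √270 = 11.8693 + 16.4317 = 28.3010.
M = (28.3010)² = 800.95 ppb.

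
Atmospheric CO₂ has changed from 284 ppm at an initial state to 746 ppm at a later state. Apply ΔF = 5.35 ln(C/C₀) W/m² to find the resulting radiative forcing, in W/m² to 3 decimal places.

ΔF = 5.167 W/m²

CO₂: 5.35 × ln(746/284) = 5.35 × ln(2.62676) = 5.35 × 0.96575 = 5.1668 W/m².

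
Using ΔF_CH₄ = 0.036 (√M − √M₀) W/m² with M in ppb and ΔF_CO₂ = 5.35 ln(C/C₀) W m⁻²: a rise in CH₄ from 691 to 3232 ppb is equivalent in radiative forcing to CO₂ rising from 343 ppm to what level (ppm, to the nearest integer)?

CH₄ forcing: 0.036 × (√3232 − √691) = 0.036 × (56.8507 − 26.2869) = 0.036 × 30.5638 = 1.10030 W/m².
Set 5.35 ln(C/343) = 1.10030: ln(C/343) = 1.10030/5.35 = 0.20566, so C = 343 × e^0.20566 = 343 × 1.22834 = 421.32 ppm.

C ≈ 421 ppm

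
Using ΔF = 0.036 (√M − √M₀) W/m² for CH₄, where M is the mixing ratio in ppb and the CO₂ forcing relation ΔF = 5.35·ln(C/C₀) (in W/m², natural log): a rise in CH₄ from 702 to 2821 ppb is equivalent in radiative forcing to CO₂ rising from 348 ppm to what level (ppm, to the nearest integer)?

C ≈ 416 ppm

CH₄ forcing: 0.036 × (√2821 − √702) = 0.036 × (53.1131 − 26.4953) = 0.036 × 26.6178 = 0.95824 W/m².
Set 5.35 ln(C/348) = 0.95824: ln(C/348) = 0.95824/5.35 = 0.17911, so C = 348 × e^0.17911 = 348 × 1.19615 = 416.26 ppm.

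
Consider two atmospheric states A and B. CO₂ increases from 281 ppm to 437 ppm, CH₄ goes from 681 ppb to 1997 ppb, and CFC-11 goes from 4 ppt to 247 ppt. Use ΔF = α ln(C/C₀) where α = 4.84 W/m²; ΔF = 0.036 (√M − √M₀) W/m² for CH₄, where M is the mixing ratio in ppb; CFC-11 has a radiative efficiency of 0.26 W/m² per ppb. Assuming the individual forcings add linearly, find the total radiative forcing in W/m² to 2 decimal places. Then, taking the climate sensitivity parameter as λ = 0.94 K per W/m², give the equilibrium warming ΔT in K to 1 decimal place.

ΔF = 2.87 W/m²; ΔT = 2.7 K

CO₂: 4.84 × ln(437/281) = 4.84 × ln(1.55516) = 4.84 × 0.44158 = 2.1372 W/m².
CH₄: 0.036 × (√1997 − √681) = 0.036 × (44.6878 − 26.0960) = 0.036 × 18.5918 = 0.6693 W/m².
CFC-11: Δ = 247 − 4 = 243 ppt = 0.243 ppb; ΔF = 0.26 × 0.243 = 0.0632 W/m².
Total ΔF = 2.1372 + 0.6693 + 0.0632 = 2.8697 W/m².
ΔT = λ ΔF = 0.94 × 2.87 = 2.6978 K.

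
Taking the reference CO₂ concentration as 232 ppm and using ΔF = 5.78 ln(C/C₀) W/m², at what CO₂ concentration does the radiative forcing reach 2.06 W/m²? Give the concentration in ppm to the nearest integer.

C ≈ 331 ppm

Set 5.78 ln(C/232) = 2.06, so ln(C/232) = 2.06/5.78 = 0.35640.
Then C/232 = e^0.35640 = 1.42818, giving C = 232 × 1.42818 = 331.34 ppm.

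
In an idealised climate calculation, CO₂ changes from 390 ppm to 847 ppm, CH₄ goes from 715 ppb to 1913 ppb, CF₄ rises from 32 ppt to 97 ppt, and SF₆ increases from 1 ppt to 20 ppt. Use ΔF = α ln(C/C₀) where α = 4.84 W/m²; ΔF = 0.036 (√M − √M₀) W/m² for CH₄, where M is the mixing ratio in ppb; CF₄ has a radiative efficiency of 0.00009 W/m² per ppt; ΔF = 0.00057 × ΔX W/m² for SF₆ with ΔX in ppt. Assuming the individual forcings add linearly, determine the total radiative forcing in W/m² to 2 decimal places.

ΔF = 4.38 W/m²

CO₂: 4.84 × ln(847/390) = 4.84 × ln(2.17179) = 4.84 × 0.77555 = 3.7537 W/m².
CH₄: 0.036 × (√1913 − √715) = 0.036 × (43.7379 − 26.7395) = 0.036 × 16.9984 = 0.6119 W/m².
CF₄: ΔF = 0.00009 × (97 − 32) = 0.00009 × 65 = 0.0059 W/m².
SF₆: ΔF = 0.00057 × (20 − 1) = 0.00057 × 19 = 0.0108 W/m².
Total ΔF = 3.7537 + 0.6119 + 0.0059 + 0.0108 = 4.3823 W/m².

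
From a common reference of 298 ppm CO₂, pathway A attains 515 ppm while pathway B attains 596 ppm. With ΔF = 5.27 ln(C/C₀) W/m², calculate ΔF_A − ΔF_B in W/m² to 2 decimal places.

ΔF_A − ΔF_B = -0.77 W/m²

ΔF_A = 5.27 ln(515/298) = 5.27 × 0.54707 = 2.8831 W/m².
ΔF_B = 5.27 ln(596/298) = 5.27 × 0.69315 = 3.6529 W/m².
Difference: 2.8831 − 3.6529 = -0.7698 W/m².
(Equivalently, ΔF_A − ΔF_B = 5.27 ln(515/596) = 5.27 × -0.14607 = -0.7698 W/m².)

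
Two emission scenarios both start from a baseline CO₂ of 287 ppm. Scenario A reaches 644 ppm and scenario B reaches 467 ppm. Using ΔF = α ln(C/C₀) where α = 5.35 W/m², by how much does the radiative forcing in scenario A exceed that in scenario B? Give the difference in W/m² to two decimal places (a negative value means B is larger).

ΔF_A − ΔF_B = 1.72 W/m²

ΔF_A = 5.35 ln(644/287) = 5.35 × 0.80822 = 4.3240 W/m².
ΔF_B = 5.35 ln(467/287) = 5.35 × 0.48685 = 2.6046 W/m².
Difference: 4.3240 − 2.6046 = 1.7194 W/m².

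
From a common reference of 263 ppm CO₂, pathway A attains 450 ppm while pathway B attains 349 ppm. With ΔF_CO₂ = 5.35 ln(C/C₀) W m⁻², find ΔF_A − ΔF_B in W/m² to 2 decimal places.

ΔF_A = 5.35 ln(450/263) = 5.35 × 0.53709 = 2.8734 W/m².
ΔF_B = 5.35 ln(349/263) = 5.35 × 0.28292 = 1.5136 W/m².
Difference: 2.8734 − 1.5136 = 1.3598 W/m².

ΔF_A − ΔF_B = 1.36 W/m²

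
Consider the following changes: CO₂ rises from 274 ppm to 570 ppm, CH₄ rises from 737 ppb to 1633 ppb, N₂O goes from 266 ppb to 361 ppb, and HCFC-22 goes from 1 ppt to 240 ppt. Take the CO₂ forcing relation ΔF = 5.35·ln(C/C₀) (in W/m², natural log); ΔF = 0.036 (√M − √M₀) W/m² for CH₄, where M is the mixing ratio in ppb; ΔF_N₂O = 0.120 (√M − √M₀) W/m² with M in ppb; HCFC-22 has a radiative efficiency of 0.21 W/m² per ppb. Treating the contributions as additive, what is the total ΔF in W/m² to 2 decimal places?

ΔF = 4.77 W/m²

CO₂: 5.35 × ln(570/274) = 5.35 × ln(2.08029) = 5.35 × 0.73251 = 3.9189 W/m².
CH₄: 0.036 × (√1633 − √737) = 0.036 × (40.4104 − 27.1477) = 0.036 × 13.2627 = 0.4775 W/m².
N₂O: 0.120 × (√361 − √266) = 0.120 × (19.0000 − 16.3095) = 0.120 × 2.6905 = 0.3229 W/m².
HCFC-22: Δ = 240 − 1 = 239 ppt = 0.239 ppb; ΔF = 0.21 × 0.239 = 0.0502 W/m².
Total ΔF = 3.9189 + 0.4775 + 0.3229 + 0.0502 = 4.7695 W/m².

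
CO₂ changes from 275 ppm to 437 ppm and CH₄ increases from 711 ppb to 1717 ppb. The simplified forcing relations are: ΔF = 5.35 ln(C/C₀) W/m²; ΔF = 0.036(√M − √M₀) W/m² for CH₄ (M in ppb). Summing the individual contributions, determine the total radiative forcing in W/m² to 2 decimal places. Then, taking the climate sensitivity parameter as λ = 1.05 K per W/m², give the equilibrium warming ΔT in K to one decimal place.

CO₂: 5.35 × ln(437/275) = 5.35 × ln(1.58909) = 5.35 × 0.46316 = 2.4779 W/m².
CH₄: 0.036 × (√1717 − √711) = 0.036 × (41.4367 − 26.6646) = 0.036 × 14.7721 = 0.5318 W/m².
Total ΔF = 2.4779 + 0.5318 = 3.0097 W/m².
ΔT = λ ΔF = 1.05 × 3.01 = 3.1605 K.

ΔF = 3.01 W/m²; ΔT = 3.2 K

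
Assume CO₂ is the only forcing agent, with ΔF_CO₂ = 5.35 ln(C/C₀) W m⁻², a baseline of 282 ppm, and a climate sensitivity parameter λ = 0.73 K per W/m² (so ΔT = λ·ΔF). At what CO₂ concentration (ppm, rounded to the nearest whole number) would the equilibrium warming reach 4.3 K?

Required forcing: ΔF = ΔT/λ = 4.3/0.73 = 5.8904 W/m².
Then ln(C/282) = ΔF/5.35 = 5.8904/5.35 = 1.10101.
So C = 282 × e^1.10101 = 282 × 3.00720 = 848.03 ppm.

C ≈ 848 ppm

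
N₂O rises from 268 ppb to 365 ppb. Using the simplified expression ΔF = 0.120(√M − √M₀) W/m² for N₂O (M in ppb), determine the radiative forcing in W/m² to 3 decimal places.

ΔF = 0.328 W/m²

N₂O: 0.120 × (√365 − √268) = 0.120 × (19.1050 − 16.3707) = 0.120 × 2.7343 = 0.3281 W/m².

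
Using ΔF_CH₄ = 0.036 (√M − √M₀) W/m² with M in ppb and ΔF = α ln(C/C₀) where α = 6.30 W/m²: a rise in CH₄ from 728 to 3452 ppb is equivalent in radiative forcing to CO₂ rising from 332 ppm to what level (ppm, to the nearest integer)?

CH₄ forcing: 0.036 × (√3452 − √728) = 0.036 × (58.7537 − 26.9815) = 0.036 × 31.7722 = 1.14380 W/m².
Set 6.30 ln(C/332) = 1.14380: ln(C/332) = 1.14380/6.30 = 0.18156, so C = 332 × e^0.18156 = 332 × 1.19909 = 398.10 ppm.

C ≈ 398 ppm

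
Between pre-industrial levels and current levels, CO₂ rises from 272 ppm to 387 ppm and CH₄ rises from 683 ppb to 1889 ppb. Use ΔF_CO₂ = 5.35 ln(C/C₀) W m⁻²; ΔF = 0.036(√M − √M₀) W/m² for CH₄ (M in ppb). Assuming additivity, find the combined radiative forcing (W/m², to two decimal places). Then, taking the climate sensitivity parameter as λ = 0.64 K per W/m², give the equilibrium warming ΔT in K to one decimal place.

ΔF = 2.51 W/m²; ΔT = 1.6 K

CO₂: 5.35 × ln(387/272) = 5.35 × ln(1.42279) = 5.35 × 0.35262 = 1.8865 W/m².
CH₄: 0.036 × (√1889 − √683) = 0.036 × (43.4626 − 26.1343) = 0.036 × 17.3283 = 0.6238 W/m².
Total ΔF = 1.8865 + 0.6238 = 2.5103 W/m².
ΔT = λ ΔF = 0.64 × 2.51 = 1.6064 K.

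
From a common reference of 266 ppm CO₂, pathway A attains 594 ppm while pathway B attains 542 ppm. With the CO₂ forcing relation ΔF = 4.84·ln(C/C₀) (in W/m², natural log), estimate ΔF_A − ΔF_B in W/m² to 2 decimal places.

ΔF_A − ΔF_B = 0.44 W/m²

ΔF_A = 4.84 ln(594/266) = 4.84 × 0.80338 = 3.8884 W/m².
ΔF_B = 4.84 ln(542/266) = 4.84 × 0.71177 = 3.4450 W/m².
Difference: 3.8884 − 3.4450 = 0.4434 W/m².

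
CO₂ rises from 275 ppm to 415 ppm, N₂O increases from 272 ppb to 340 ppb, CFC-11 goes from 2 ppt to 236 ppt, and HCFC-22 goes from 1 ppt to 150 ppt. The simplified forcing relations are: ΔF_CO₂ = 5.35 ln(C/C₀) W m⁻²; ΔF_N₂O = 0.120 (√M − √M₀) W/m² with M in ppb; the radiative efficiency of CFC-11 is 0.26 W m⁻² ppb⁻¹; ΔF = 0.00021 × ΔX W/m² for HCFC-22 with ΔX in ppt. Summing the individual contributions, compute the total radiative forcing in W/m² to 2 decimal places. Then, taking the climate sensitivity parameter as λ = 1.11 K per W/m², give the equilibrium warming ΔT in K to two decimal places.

ΔF = 2.53 W/m²; ΔT = 2.81 K

CO₂: 5.35 × ln(415/275) = 5.35 × ln(1.50909) = 5.35 × 0.41151 = 2.2016 W/m².
N₂O: 0.120 × (√340 − √272) = 0.120 × (18.4391 − 16.4924) = 0.120 × 1.9467 = 0.2336 W/m².
CFC-11: Δ = 236 − 2 = 234 ppt = 0.234 ppb; ΔF = 0.26 × 0.234 = 0.0608 W/m².
HCFC-22: ΔF = 0.00021 × (150 − 1) = 0.00021 × 149 = 0.0313 W/m².
Total ΔF = 2.2016 + 0.2336 + 0.0608 + 0.0313 = 2.5273 W/m².
ΔT = λ ΔF = 1.11 × 2.53 = 2.8083 K.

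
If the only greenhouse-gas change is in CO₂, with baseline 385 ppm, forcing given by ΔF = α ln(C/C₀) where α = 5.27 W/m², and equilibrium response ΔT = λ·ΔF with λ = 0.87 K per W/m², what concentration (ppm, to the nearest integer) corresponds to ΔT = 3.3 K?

Required forcing: ΔF = ΔT/λ = 3.3/0.87 = 3.7931 W/m².
Then ln(C/385) = ΔF/5.27 = 3.7931/5.27 = 0.71975.
So C = 385 × e^0.71975 = 385 × 2.05392 = 790.76 ppm.

C ≈ 791 ppm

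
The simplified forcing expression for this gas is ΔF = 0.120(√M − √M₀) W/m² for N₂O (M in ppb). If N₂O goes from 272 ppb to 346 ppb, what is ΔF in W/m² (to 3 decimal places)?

N₂O: 0.120 × (√346 − √272) = 0.120 × (18.6011 − 16.4924) = 0.120 × 2.1087 = 0.2530 W/m².

ΔF = 0.253 W/m²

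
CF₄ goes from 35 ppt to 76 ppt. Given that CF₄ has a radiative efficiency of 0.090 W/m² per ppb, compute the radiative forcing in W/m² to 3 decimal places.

CF₄: Δ = 76 − 35 = 41 ppt = 0.041 ppb; ΔF = 0.090 × 0.041 = 0.0037 W/m².

ΔF = 0.004 W/m²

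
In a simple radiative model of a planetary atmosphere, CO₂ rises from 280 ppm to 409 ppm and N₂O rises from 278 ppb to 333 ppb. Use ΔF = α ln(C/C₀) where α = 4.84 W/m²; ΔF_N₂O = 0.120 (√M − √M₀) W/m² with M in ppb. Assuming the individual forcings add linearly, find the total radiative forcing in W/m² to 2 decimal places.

CO₂: 4.84 × ln(409/280) = 4.84 × ln(1.46071) = 4.84 × 0.37892 = 1.8340 W/m².
N₂O: 0.120 × (√333 − √278) = 0.120 × (18.2483 − 16.6733) = 0.120 × 1.5750 = 0.1890 W/m².
Total ΔF = 1.8340 + 0.1890 = 2.0230 W/m².

ΔF = 2.02 W/m²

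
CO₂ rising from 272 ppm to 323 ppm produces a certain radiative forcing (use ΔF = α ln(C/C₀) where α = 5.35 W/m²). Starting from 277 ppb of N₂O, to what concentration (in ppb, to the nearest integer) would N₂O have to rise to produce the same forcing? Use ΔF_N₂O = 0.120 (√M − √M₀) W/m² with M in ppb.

M ≈ 591 ppb

CO₂ forcing: 5.35 × ln(323/272) = 5.35 × 0.171850 = 0.91940 W/m².
Set 0.120(√M − √277) = 0.91940: √M = 0.91940/0.120 + √277 = 7.6617 + 16.6433 = 24.3050.
M = (24.3050)² = 590.73 ppb.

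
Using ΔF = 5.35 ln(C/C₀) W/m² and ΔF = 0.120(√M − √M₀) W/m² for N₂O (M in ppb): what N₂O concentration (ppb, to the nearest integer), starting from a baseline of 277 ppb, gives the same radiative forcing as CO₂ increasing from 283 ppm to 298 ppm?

M ≈ 359 ppb

CO₂ forcing: 5.35 × ln(298/283) = 5.35 × 0.051647 = 0.27631 W/m².
Set 0.120(√M − √277) = 0.27631: √M = 0.27631/0.120 + √277 = 2.3026 + 16.6433 = 18.9459.
M = (18.9459)² = 358.95 ppb.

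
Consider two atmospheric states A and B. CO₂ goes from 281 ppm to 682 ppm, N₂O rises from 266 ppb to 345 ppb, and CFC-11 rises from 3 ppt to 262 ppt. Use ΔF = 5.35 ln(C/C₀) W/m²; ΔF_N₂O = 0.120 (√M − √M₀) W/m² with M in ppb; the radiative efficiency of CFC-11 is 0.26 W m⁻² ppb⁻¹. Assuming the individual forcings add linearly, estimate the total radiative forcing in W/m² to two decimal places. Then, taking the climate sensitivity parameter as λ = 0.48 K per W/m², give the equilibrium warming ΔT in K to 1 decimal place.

CO₂: 5.35 × ln(682/281) = 5.35 × ln(2.42705) = 5.35 × 0.88668 = 4.7437 W/m².
N₂O: 0.120 × (√345 − √266) = 0.120 × (18.5742 − 16.3095) = 0.120 × 2.2647 = 0.2718 W/m².
CFC-11: Δ = 262 − 3 = 259 ppt = 0.259 ppb; ΔF = 0.26 × 0.259 = 0.0673 W/m².
Total ΔF = 4.7437 + 0.2718 + 0.0673 = 5.0828 W/m².
ΔT = λ ΔF = 0.48 × 5.08 = 2.4384 K.

ΔF = 5.08 W/m²; ΔT = 2.4 K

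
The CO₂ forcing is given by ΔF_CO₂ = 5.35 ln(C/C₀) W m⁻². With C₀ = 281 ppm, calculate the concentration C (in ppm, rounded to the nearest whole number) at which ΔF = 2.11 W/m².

Set 5.35 ln(C/281) = 2.11, so ln(C/281) = 2.11/5.35 = 0.39439.
Then C/281 = e^0.39439 = 1.48348, giving C = 281 × 1.48348 = 416.86 ppm.

C ≈ 417 ppm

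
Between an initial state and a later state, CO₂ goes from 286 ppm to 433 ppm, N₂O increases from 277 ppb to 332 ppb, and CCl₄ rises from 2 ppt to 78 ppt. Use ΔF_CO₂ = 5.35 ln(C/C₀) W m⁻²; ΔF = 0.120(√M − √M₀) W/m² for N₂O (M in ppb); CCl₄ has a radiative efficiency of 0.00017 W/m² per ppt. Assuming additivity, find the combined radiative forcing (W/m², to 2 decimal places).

CO₂: 5.35 × ln(433/286) = 5.35 × ln(1.51399) = 5.35 × 0.41475 = 2.2189 W/m².
N₂O: 0.120 × (√332 − √277) = 0.120 × (18.2209 − 16.6433) = 0.120 × 1.5776 = 0.1893 W/m².
CCl₄: ΔF = 0.00017 × (78 − 2) = 0.00017 × 76 = 0.0129 W/m².
Total ΔF = 2.2189 + 0.1893 + 0.0129 = 2.4211 W/m².

ΔF = 2.42 W/m²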